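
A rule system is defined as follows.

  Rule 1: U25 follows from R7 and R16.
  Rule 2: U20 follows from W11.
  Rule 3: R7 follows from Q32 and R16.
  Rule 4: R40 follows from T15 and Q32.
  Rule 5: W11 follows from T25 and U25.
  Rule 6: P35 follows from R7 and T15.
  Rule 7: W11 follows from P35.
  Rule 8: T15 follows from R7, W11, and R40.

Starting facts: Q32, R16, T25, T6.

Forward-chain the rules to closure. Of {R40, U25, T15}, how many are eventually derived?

1

Q32 and R16 hold, so R7 follows (Rule 3).
From R7 and R16, Rule 1 gives U25.
R40 would need T15 and Q32 (Rule 4), but T15 is never established.
U25: reached.
T15 would need R7, W11, and R40 (Rule 8), but R40 is never established.
Reached: U25 — 1 of the 3.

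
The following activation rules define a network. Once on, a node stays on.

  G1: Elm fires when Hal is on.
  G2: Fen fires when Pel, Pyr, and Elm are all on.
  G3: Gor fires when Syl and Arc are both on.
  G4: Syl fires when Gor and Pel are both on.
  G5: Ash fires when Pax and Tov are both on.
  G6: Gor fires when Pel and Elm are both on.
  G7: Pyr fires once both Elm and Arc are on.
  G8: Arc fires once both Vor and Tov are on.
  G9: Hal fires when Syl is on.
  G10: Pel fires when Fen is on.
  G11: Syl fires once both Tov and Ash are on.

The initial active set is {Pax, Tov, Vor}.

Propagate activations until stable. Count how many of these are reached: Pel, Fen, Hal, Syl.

2

Pax and Tov are on, so Ash fires (G5).
Tov and Ash are on, so Syl fires (G11).
Syl is on, so Hal fires (G9).
Pel would need Fen (G10), but Fen never turns on.
Fen would need Pel, Pyr, and Elm (G2), but Pel never turns on.
Hal: reached.
Syl: reached.
Reached: Hal and Syl — 2 of the 4.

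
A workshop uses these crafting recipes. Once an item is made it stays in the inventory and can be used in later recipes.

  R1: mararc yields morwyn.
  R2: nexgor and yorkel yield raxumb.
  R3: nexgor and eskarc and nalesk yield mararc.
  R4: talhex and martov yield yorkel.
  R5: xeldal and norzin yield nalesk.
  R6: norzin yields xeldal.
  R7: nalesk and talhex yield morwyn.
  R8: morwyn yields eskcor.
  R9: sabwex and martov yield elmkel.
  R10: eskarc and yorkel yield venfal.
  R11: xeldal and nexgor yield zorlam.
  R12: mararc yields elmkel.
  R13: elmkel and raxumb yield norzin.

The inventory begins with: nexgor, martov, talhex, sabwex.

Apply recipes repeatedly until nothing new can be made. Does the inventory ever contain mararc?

No

mararc would need nexgor, eskarc, and nalesk (R3), but eskarc is never obtained.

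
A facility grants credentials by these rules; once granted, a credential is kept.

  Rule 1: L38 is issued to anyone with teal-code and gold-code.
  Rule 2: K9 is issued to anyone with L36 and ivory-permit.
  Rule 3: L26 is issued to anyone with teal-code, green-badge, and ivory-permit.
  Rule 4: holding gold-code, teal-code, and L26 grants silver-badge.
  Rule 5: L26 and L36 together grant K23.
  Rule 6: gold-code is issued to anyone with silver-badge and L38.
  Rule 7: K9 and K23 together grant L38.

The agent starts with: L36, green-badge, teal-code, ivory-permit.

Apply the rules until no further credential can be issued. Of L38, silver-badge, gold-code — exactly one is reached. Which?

Holding teal-code, green-badge, and ivory-permit grants L26 (Rule 3).
Holding L36 and ivory-permit grants K9 (Rule 2).
Holding L26 and L36 grants K23 (Rule 5).
Holding K9 and K23 grants L38 (Rule 7).
silver-badge would need gold-code, teal-code, and L26 (Rule 4), but gold-code is never granted. gold-code would need silver-badge and L38 (Rule 6), but silver-badge is never granted.

L38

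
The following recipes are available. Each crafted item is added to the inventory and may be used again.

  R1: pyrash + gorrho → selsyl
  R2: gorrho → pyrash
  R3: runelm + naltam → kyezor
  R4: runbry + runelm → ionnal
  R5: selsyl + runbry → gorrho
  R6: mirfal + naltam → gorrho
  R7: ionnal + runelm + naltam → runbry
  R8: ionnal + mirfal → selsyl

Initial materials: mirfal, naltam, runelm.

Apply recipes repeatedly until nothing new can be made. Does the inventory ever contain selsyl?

Yes

Using R6, mirfal and naltam make gorrho.
gorrho → pyrash (R2).
Using R1, pyrash and gorrho make selsyl.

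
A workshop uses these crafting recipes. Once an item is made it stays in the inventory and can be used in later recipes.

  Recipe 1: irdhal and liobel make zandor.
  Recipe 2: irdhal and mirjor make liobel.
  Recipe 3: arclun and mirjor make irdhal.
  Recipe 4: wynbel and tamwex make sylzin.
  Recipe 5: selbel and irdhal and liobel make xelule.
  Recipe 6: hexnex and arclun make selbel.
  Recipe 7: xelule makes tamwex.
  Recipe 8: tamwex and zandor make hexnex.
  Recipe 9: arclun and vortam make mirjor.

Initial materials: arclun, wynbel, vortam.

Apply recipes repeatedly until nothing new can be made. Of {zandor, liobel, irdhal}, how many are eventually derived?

arclun and vortam → mirjor (Recipe 9).
arclun and mirjor → irdhal (Recipe 3).
Using Recipe 2, irdhal and mirjor make liobel.
Using Recipe 1, irdhal and liobel make zandor.
zandor: reached.
liobel: reached.
irdhal: reached.
All 3 are reached.

3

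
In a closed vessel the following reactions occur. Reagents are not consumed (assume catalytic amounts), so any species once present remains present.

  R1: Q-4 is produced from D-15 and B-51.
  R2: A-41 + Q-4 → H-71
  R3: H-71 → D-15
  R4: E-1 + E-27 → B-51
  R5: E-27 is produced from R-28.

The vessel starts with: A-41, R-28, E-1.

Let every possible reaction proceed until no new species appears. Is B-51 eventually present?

R-28 present → E-27 forms (R5).
E-1 and E-27 present → B-51 forms (R4).

Yes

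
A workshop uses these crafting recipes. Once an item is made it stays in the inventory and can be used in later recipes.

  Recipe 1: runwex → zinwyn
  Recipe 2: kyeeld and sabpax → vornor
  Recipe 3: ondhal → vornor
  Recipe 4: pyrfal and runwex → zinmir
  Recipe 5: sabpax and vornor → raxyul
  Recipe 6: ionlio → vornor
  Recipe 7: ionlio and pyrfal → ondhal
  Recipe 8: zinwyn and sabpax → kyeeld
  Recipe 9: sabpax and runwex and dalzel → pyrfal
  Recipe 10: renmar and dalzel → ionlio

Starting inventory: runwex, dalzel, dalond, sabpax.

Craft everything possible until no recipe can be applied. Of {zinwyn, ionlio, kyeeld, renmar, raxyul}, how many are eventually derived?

runwex → zinwyn (Recipe 1).
zinwyn and sabpax → kyeeld (Recipe 8).
Using Recipe 2, kyeeld and sabpax make vornor.
sabpax and vornor → raxyul (Recipe 5).
zinwyn: reached.
ionlio would need renmar and dalzel (Recipe 10), but renmar is never obtained.
kyeeld: reached.
No rule produces renmar, and it is not given.
raxyul: reached.
Reached: zinwyn, kyeeld, and raxyul — 3 of the 5.

3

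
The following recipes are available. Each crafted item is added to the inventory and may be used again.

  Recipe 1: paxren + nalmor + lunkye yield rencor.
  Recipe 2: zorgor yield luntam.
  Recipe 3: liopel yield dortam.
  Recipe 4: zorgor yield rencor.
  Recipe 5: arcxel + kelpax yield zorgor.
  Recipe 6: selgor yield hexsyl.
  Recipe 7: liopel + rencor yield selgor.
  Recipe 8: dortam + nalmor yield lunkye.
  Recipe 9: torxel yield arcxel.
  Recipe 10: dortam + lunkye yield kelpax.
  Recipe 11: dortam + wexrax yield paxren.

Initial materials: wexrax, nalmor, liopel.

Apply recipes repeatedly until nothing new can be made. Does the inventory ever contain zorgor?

No

zorgor would need arcxel and kelpax (Recipe 5), but arcxel is never obtained.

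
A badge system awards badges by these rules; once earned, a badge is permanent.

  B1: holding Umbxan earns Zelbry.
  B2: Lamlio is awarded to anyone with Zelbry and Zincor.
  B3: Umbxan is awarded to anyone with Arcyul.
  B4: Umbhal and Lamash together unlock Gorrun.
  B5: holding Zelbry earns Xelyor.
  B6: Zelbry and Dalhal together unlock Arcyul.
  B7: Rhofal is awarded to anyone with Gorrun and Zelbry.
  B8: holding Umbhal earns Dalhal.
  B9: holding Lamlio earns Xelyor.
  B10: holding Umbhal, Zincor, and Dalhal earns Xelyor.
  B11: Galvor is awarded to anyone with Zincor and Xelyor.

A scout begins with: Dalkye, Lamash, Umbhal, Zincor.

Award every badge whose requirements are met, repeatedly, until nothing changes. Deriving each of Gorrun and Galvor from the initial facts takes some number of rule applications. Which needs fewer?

Gorrun: With Umbhal and Lamash, Gorrun is earned (B4). [1 rule application]
Galvor: With Umbhal, Dalhal is earned (B8). With Umbhal, Zincor, and Dalhal, Xelyor is earned (B10). With Zincor and Xelyor, Galvor is earned (B11). [3 rule applications]
Gorrun needs fewer.

Gorrun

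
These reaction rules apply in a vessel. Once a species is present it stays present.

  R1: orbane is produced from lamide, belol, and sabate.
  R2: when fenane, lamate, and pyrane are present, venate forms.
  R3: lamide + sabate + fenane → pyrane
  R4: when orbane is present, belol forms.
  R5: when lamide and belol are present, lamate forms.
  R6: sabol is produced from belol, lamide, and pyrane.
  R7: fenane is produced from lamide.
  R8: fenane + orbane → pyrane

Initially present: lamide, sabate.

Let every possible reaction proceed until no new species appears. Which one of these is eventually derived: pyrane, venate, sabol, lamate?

pyrane

lamide present → fenane forms (R7).
lamide, sabate, and fenane present → pyrane forms (R3).
venate would need fenane, lamate, and pyrane (R2), but lamate never forms. lamate would need lamide and belol (R5), but belol never forms. sabol would need belol, lamide, and pyrane (R6), but belol never forms.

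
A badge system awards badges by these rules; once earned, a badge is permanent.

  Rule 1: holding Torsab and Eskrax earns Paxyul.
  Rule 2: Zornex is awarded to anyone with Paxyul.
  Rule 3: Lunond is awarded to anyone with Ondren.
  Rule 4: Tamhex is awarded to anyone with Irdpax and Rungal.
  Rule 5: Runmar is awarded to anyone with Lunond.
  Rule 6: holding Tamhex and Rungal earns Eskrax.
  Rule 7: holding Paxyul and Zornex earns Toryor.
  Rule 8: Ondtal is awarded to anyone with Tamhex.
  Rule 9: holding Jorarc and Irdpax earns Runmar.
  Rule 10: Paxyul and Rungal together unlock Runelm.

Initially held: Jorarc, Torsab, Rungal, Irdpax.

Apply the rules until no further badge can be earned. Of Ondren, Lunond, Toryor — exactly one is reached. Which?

With Irdpax and Rungal, Tamhex is earned (Rule 4).
With Tamhex and Rungal, Eskrax is earned (Rule 6).
With Torsab and Eskrax, Paxyul is earned (Rule 1).
With Paxyul, Zornex is earned (Rule 2).
With Paxyul and Zornex, Toryor is earned (Rule 7).
No rule produces Ondren, and it is not given. Lunond would need Ondren (Rule 3), but Ondren is never earned.

Toryor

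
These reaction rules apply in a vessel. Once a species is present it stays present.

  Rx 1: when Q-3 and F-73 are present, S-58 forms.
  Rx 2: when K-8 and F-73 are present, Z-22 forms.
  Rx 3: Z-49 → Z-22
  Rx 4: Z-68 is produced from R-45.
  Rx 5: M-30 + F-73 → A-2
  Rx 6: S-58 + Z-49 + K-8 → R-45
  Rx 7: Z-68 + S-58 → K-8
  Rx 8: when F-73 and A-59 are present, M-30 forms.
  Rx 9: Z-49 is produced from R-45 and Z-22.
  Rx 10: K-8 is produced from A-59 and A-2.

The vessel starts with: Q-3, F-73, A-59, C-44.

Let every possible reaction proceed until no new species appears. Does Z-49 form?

Z-49 would need R-45 and Z-22 (Rx 9), but R-45 never forms.

No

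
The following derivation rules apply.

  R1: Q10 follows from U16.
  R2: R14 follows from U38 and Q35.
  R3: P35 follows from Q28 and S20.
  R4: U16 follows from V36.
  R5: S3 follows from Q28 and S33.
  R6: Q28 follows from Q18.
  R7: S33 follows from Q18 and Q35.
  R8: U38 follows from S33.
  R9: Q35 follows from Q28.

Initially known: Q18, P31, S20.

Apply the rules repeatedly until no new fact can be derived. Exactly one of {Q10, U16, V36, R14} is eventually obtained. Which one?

From Q18, R6 gives Q28.
From Q28, R9 gives Q35.
Q18 and Q35 hold, so S33 follows (R7).
From S33, R8 gives U38.
From U38 and Q35, R2 gives R14.
No rule produces V36, and it is not given. U16 would need V36 (R4), but V36 is never established. Q10 would need U16 (R1), but U16 is never established.

R14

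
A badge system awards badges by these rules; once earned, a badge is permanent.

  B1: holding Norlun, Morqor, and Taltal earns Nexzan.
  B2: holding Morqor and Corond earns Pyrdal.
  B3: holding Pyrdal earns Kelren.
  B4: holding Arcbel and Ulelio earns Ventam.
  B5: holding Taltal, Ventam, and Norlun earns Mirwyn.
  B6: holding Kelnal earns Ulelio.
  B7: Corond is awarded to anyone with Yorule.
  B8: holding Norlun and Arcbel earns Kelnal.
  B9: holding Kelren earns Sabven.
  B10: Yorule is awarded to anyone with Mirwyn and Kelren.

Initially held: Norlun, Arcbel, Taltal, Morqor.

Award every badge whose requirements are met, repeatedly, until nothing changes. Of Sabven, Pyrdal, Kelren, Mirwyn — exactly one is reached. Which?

Mirwyn

With Norlun and Arcbel, Kelnal is earned (B8).
With Kelnal, Ulelio is earned (B6).
With Arcbel and Ulelio, Ventam is earned (B4).
With Taltal, Ventam, and Norlun, Mirwyn is earned (B5).
Kelren would need Pyrdal (B3), but Pyrdal is never earned. Sabven would need Kelren (B9), but Kelren is never earned. Pyrdal would need Morqor and Corond (B2), but Corond is never earned.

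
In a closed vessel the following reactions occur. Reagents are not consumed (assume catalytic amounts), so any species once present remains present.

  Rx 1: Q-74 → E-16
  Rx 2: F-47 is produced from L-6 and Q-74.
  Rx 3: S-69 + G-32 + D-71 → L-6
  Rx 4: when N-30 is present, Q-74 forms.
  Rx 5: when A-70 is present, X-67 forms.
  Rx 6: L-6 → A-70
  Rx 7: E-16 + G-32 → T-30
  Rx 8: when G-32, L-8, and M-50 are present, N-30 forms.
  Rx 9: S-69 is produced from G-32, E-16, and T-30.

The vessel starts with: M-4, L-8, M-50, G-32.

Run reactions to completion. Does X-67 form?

X-67 would need A-70 (Rx 5), but A-70 never forms.

No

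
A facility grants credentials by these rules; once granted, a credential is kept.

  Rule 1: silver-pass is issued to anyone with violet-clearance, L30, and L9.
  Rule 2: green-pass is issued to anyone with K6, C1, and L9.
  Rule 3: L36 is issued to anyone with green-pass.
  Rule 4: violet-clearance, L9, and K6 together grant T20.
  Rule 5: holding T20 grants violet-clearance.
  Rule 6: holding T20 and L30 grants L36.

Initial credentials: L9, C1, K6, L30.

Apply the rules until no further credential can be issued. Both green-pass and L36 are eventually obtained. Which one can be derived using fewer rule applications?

green-pass

green-pass: Holding K6, C1, and L9 grants green-pass (Rule 2). [1 rule application]
L36: Holding K6, C1, and L9 grants green-pass (Rule 2). Holding green-pass grants L36 (Rule 3). [2 rule applications]
green-pass needs fewer.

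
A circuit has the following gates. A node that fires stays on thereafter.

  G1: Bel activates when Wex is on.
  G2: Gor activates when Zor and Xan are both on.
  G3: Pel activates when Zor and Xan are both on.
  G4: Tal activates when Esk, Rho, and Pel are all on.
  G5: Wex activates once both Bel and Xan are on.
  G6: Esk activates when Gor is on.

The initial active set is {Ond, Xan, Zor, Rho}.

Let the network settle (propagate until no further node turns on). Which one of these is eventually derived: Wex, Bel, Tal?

G3: Zor and Xan on → Pel on.
G2: Zor and Xan on → Gor on.
G6: Gor on → Esk on.
G4: Esk, Rho, and Pel on → Tal on.
Bel would need Wex (G1), but Wex never turns on. Wex would need Bel and Xan (G5), but Bel never turns on.

Tal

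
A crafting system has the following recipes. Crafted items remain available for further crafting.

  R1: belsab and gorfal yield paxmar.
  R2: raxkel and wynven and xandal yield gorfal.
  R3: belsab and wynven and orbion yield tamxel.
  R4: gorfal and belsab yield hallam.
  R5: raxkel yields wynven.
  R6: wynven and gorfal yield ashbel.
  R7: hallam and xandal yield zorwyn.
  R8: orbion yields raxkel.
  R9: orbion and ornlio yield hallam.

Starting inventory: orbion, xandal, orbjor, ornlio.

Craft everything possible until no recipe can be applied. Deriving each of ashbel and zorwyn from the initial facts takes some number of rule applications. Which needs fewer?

zorwyn: Using R9, orbion and ornlio make hallam. Using R7, hallam and xandal make zorwyn. [2 rule applications]
ashbel: Using R8, orbion makes raxkel. raxkel → wynven (R5). raxkel and wynven and xandal → gorfal (R2). Using R6, wynven and gorfal make ashbel. [4 rule applications]
zorwyn needs fewer.

zorwyn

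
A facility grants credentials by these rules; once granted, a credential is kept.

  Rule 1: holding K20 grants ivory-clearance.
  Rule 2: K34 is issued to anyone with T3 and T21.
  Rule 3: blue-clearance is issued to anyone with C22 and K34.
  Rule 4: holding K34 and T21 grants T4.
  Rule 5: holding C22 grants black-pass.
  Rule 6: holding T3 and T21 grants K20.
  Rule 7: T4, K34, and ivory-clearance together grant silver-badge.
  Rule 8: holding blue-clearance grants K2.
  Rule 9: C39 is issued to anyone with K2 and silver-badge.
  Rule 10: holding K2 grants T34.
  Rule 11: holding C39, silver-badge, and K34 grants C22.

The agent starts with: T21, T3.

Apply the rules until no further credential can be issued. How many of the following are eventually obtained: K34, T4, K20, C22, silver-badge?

4

Holding T3 and T21 grants K34 (Rule 2).
Holding T3 and T21 grants K20 (Rule 6).
Holding K34 and T21 grants T4 (Rule 4).
Holding K20 grants ivory-clearance (Rule 1).
Holding T4, K34, and ivory-clearance grants silver-badge (Rule 7).
K34: reached.
T4: reached.
K20: reached.
C22 would need C39, silver-badge, and K34 (Rule 11), but C39 is never granted.
silver-badge: reached.
Reached: K34, T4, K20, and silver-badge — 4 of the 5.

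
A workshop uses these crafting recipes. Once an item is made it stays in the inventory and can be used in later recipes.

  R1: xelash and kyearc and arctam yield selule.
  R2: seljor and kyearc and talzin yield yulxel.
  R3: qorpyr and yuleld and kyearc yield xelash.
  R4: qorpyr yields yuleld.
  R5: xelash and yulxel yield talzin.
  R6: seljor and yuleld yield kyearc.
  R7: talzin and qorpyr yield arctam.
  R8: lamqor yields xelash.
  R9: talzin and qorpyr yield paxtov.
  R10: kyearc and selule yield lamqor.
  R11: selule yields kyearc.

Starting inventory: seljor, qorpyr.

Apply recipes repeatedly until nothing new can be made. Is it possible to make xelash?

Yes

Using R4, qorpyr makes yuleld.
seljor and yuleld → kyearc (R6).
qorpyr and yuleld and kyearc → xelash (R3).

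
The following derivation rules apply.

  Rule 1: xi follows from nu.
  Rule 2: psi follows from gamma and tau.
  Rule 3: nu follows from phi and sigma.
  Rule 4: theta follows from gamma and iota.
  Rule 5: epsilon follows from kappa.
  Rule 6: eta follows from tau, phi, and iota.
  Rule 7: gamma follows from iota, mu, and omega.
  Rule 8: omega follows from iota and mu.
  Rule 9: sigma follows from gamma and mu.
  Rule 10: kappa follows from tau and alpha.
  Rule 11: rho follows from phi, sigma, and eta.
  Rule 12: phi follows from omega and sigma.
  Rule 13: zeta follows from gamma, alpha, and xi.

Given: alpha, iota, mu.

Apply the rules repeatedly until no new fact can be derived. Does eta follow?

No

eta would need tau, phi, and iota (Rule 6), but tau is never established.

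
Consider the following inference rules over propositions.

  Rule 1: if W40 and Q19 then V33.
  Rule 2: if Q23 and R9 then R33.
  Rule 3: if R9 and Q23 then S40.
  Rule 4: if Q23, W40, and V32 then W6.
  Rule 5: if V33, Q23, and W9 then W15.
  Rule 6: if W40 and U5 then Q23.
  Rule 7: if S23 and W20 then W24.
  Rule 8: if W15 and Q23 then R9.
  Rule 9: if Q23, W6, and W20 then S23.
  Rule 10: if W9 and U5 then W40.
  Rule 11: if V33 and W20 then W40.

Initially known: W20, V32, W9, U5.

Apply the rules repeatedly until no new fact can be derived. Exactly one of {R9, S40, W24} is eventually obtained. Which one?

W24

W9 and U5 hold, so W40 follows (Rule 10).
From W40 and U5, Rule 6 gives Q23.
Q23, W40, and V32 hold, so W6 follows (Rule 4).
Q23, W6, and W20 hold, so S23 follows (Rule 9).
S23 and W20 hold, so W24 follows (Rule 7).
R9 would need W15 and Q23 (Rule 8), but W15 is never established. S40 would need R9 and Q23 (Rule 3), but R9 is never established.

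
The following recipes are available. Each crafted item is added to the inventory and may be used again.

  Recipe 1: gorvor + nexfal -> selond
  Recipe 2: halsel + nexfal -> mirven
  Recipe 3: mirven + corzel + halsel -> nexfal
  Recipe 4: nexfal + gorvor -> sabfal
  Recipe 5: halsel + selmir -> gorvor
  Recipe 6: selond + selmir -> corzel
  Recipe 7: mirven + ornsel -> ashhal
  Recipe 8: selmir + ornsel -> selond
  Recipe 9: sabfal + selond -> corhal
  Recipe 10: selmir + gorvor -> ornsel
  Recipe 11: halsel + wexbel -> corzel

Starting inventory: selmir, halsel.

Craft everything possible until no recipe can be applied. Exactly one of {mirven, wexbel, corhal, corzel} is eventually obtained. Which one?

corzel

Using Recipe 5, halsel and selmir make gorvor.
Using Recipe 10, selmir and gorvor make ornsel.
Using Recipe 8, selmir and ornsel make selond.
selond + selmir -> corzel (Recipe 6).
mirven would need halsel and nexfal (Recipe 2), but nexfal is never obtained. corhal would need sabfal and selond (Recipe 9), but sabfal is never obtained. No rule produces wexbel, and it is not given.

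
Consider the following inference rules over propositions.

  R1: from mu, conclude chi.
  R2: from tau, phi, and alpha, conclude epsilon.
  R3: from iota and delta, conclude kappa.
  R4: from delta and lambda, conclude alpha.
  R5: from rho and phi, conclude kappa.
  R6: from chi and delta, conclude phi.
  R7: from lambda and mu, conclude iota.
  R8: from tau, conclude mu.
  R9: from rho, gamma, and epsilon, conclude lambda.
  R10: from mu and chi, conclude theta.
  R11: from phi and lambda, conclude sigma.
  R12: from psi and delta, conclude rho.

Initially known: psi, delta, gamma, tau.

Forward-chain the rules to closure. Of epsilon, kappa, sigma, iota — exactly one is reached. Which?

kappa

tau holds, so mu follows (R8).
psi and delta hold, so rho follows (R12).
From mu, R1 gives chi.
chi and delta hold, so phi follows (R6).
From rho and phi, R5 gives kappa.
sigma would need phi and lambda (R11), but lambda is never established. iota would need lambda and mu (R7), but lambda is never established. epsilon would need tau, phi, and alpha (R2), but alpha is never established.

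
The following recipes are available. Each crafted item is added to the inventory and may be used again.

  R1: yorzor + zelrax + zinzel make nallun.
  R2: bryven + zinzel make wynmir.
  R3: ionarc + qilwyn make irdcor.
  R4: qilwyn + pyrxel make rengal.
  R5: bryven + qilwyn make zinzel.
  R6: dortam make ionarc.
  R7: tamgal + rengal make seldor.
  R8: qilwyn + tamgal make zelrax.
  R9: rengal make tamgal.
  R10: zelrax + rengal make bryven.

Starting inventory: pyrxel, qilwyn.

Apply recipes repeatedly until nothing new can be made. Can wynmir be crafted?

qilwyn + pyrxel → rengal (R4).
rengal → tamgal (R9).
Using R8, qilwyn and tamgal make zelrax.
zelrax + rengal → bryven (R10).
Using R5, bryven and qilwyn make zinzel.
Using R2, bryven and zinzel make wynmir.

Yes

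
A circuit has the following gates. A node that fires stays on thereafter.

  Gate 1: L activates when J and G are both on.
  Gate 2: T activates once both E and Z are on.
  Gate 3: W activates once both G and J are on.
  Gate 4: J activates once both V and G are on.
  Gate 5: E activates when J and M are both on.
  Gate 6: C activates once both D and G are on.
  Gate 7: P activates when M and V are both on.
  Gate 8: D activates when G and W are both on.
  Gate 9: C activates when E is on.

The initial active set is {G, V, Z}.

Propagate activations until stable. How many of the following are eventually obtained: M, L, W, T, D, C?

Gate 4: V and G on → J on.
J and G are on, so L activates (Gate 1).
G and J are on, so W activates (Gate 3).
Gate 8: G and W on → D on.
D and G are on, so C activates (Gate 6).
No rule produces M, and it is not given.
L: reached.
W: reached.
T would need E and Z (Gate 2), but E never turns on.
D: reached.
C: reached.
Reached: L, W, D, and C — 4 of the 6.

4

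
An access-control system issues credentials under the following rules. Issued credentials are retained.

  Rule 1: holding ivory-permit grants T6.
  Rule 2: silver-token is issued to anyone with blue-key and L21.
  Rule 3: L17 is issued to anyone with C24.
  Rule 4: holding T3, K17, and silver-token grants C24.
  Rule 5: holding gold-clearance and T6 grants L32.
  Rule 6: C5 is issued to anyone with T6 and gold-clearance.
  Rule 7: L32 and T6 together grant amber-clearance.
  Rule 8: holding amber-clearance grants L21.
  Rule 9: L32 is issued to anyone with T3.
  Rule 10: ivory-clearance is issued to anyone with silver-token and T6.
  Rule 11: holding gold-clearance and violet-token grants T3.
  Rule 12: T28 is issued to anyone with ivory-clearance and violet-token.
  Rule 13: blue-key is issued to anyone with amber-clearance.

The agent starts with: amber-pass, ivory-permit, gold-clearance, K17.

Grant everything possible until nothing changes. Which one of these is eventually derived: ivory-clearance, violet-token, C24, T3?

Holding ivory-permit grants T6 (Rule 1).
Holding gold-clearance and T6 grants L32 (Rule 5).
Holding L32 and T6 grants amber-clearance (Rule 7).
Holding amber-clearance grants blue-key (Rule 13).
Holding amber-clearance grants L21 (Rule 8).
Holding blue-key and L21 grants silver-token (Rule 2).
Holding silver-token and T6 grants ivory-clearance (Rule 10).
T3 would need gold-clearance and violet-token (Rule 11), but violet-token is never granted. C24 would need T3, K17, and silver-token (Rule 4), but T3 is never granted. No rule produces violet-token, and it is not given.

ivory-clearance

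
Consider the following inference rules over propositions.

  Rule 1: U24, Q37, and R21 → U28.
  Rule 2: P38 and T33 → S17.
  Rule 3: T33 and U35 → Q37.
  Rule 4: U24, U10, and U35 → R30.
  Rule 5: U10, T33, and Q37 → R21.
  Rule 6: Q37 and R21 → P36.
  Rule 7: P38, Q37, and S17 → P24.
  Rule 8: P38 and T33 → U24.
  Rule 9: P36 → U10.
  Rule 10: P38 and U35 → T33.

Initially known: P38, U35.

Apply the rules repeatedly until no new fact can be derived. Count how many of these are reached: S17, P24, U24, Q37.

4

From P38 and U35, Rule 10 gives T33.
T33 and U35 hold, so Q37 follows (Rule 3).
P38 and T33 hold, so S17 follows (Rule 2).
From P38 and T33, Rule 8 gives U24.
P38, Q37, and S17 hold, so P24 follows (Rule 7).
S17: reached.
P24: reached.
U24: reached.
Q37: reached.
All 4 are reached.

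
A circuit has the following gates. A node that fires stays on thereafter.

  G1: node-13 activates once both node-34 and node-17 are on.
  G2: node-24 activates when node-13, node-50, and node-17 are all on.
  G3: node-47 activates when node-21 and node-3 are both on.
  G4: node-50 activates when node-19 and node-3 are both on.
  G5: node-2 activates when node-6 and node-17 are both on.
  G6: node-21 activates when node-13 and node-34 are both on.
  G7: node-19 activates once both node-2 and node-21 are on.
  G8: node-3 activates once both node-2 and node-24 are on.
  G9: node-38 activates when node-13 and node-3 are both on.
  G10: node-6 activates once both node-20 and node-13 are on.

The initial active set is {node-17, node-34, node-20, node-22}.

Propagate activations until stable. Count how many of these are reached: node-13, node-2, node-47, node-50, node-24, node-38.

G1: node-34 and node-17 on → node-13 on.
node-20 and node-13 are on, so node-6 activates (G10).
G5: node-6 and node-17 on → node-2 on.
node-13: reached.
node-2: reached.
node-47 would need node-21 and node-3 (G3), but node-3 never turns on.
node-50 would need node-19 and node-3 (G4), but node-3 never turns on.
node-24 would need node-13, node-50, and node-17 (G2), but node-50 never turns on.
node-38 would need node-13 and node-3 (G9), but node-3 never turns on.
Reached: node-13 and node-2 — 2 of the 6.

2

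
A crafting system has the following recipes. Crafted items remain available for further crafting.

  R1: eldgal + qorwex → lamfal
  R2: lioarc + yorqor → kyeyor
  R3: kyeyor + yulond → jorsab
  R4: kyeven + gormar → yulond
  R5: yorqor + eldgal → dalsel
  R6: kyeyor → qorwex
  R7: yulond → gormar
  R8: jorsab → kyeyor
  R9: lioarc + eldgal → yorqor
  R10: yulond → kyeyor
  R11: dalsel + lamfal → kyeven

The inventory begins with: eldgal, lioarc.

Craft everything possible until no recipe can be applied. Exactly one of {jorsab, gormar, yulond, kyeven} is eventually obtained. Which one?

Using R9, lioarc and eldgal make yorqor.
Using R5, yorqor and eldgal make dalsel.
lioarc + yorqor → kyeyor (R2).
kyeyor → qorwex (R6).
Using R1, eldgal and qorwex make lamfal.
Using R11, dalsel and lamfal make kyeven.
jorsab would need kyeyor and yulond (R3), but yulond is never obtained. yulond would need kyeven and gormar (R4), but gormar is never obtained. gormar would need yulond (R7), but yulond is never obtained.

kyeven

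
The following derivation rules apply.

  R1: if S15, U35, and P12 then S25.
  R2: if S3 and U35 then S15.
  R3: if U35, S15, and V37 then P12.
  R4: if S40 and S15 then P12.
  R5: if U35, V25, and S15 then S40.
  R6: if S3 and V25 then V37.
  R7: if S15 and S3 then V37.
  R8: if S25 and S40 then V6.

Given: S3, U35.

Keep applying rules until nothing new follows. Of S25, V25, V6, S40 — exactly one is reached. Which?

S25

From S3 and U35, R2 gives S15.
From S15 and S3, R7 gives V37.
U35, S15, and V37 hold, so P12 follows (R3).
S15, U35, and P12 hold, so S25 follows (R1).
S40 would need U35, V25, and S15 (R5), but V25 is never established. V6 would need S25 and S40 (R8), but S40 is never established. No rule produces V25, and it is not given.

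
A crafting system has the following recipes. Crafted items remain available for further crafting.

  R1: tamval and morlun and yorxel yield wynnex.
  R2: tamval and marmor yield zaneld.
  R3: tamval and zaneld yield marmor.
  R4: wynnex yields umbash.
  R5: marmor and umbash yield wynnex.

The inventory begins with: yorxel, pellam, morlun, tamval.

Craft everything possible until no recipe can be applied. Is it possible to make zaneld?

No

zaneld would need tamval and marmor (R2), but marmor is never obtained.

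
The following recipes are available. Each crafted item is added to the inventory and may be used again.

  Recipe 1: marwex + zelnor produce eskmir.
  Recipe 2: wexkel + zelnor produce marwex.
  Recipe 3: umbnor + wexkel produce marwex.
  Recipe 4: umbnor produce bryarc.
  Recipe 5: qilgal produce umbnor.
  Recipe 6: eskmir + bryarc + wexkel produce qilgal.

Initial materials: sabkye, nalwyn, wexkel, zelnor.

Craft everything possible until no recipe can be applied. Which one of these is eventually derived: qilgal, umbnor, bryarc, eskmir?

eskmir

wexkel + zelnor → marwex (Recipe 2).
marwex + zelnor → eskmir (Recipe 1).
umbnor would need qilgal (Recipe 5), but qilgal is never obtained. bryarc would need umbnor (Recipe 4), but umbnor is never obtained. qilgal would need eskmir, bryarc, and wexkel (Recipe 6), but bryarc is never obtained.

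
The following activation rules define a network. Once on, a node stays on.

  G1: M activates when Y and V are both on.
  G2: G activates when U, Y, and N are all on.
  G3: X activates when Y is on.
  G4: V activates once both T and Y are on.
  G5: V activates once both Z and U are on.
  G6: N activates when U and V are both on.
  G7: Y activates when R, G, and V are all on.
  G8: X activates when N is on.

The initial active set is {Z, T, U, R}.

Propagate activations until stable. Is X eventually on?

Yes

Z and U are on, so V activates (G5).
U and V are on, so N activates (G6).
G8: N on → X on.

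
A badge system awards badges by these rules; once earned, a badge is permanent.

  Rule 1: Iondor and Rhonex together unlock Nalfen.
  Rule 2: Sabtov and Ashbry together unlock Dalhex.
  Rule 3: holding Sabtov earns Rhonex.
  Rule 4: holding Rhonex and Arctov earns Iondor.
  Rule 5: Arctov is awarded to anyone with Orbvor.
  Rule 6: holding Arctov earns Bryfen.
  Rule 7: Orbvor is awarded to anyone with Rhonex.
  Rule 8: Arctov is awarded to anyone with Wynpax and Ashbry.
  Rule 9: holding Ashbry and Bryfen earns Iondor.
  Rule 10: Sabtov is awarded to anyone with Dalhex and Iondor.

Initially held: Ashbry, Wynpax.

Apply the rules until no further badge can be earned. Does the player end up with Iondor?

Yes

With Wynpax and Ashbry, Arctov is earned (Rule 8).
With Arctov, Bryfen is earned (Rule 6).
With Ashbry and Bryfen, Iondor is earned (Rule 9).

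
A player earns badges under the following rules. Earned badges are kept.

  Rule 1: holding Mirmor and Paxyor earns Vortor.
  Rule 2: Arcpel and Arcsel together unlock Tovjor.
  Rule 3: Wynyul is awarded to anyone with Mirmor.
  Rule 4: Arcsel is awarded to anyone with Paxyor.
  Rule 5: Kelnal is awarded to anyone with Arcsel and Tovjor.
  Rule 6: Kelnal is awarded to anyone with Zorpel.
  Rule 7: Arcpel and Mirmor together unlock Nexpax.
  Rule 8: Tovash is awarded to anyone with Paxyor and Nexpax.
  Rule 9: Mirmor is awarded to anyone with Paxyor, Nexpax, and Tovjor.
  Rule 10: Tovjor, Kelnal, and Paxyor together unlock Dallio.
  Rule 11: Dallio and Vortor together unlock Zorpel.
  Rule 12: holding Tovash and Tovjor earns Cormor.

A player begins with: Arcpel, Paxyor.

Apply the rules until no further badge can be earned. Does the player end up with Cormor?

No

Cormor would need Tovash and Tovjor (Rule 12), but Tovash is never earned.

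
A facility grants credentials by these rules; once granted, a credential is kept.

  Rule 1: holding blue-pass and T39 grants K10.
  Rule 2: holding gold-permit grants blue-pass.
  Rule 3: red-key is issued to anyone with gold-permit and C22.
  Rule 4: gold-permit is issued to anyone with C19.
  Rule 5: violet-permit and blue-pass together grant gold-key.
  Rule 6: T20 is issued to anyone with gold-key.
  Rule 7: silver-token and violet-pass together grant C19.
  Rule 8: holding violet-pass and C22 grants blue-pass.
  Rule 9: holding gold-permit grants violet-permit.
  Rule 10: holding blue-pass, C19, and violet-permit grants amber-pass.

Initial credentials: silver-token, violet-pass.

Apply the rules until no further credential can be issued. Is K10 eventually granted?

No

K10 would need blue-pass and T39 (Rule 1), but T39 is never granted.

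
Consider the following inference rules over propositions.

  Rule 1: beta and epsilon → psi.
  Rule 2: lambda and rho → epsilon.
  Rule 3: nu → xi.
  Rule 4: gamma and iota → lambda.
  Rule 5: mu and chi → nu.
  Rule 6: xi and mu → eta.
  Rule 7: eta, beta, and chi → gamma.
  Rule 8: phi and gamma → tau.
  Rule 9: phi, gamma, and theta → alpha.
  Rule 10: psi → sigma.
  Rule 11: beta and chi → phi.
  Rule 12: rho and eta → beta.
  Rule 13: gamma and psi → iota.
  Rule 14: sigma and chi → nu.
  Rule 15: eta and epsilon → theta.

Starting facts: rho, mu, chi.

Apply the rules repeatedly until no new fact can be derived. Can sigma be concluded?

No

sigma would need psi (Rule 10), but psi is never established.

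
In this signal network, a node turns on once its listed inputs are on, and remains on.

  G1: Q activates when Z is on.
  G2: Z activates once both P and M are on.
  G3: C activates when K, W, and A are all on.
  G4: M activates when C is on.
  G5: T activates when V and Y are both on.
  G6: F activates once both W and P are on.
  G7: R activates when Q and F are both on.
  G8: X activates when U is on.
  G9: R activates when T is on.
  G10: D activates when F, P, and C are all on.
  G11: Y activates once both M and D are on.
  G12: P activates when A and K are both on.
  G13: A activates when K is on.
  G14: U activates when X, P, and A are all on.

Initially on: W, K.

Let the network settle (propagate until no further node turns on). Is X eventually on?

X would need U (G8), but U never turns on.

No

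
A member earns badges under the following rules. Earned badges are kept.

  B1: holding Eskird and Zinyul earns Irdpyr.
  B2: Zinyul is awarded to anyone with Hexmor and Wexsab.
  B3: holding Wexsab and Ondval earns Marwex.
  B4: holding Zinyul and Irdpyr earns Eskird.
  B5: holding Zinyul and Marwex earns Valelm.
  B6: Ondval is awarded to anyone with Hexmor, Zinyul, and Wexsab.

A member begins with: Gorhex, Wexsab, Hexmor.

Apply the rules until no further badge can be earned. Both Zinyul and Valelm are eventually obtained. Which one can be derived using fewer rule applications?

Zinyul

Zinyul: With Hexmor and Wexsab, Zinyul is earned (B2). [1 rule application]
Valelm: With Hexmor and Wexsab, Zinyul is earned (B2). With Hexmor, Zinyul, and Wexsab, Ondval is earned (B6). With Wexsab and Ondval, Marwex is earned (B3). With Zinyul and Marwex, Valelm is earned (B5). [4 rule applications]
Zinyul needs fewer.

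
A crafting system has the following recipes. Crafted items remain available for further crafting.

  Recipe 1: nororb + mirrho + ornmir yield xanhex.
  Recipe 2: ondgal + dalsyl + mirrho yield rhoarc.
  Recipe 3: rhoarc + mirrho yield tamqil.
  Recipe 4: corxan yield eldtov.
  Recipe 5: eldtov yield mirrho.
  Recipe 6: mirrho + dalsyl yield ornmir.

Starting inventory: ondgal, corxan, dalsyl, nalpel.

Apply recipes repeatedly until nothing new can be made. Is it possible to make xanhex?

xanhex would need nororb, mirrho, and ornmir (Recipe 1), but nororb is never obtained.

No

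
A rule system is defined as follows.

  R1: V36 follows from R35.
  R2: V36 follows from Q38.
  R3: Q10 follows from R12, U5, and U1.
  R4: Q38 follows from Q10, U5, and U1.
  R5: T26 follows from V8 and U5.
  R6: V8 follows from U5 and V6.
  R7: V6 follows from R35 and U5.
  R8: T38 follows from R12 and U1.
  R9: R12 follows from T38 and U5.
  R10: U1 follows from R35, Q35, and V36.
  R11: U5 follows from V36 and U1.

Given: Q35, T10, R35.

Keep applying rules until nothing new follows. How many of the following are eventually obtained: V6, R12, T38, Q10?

1

R35 holds, so V36 follows (R1).
From R35, Q35, and V36, R10 gives U1.
From V36 and U1, R11 gives U5.
R35 and U5 hold, so V6 follows (R7).
V6: reached.
R12 would need T38 and U5 (R9), but T38 is never established.
T38 would need R12 and U1 (R8), but R12 is never established.
Q10 would need R12, U5, and U1 (R3), but R12 is never established.
Reached: V6 — 1 of the 4.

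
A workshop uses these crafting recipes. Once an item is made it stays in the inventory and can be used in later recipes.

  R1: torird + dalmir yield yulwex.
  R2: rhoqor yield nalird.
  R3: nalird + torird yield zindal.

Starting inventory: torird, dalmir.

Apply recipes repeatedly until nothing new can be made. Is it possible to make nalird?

No

nalird would need rhoqor (R2), but rhoqor is never obtained.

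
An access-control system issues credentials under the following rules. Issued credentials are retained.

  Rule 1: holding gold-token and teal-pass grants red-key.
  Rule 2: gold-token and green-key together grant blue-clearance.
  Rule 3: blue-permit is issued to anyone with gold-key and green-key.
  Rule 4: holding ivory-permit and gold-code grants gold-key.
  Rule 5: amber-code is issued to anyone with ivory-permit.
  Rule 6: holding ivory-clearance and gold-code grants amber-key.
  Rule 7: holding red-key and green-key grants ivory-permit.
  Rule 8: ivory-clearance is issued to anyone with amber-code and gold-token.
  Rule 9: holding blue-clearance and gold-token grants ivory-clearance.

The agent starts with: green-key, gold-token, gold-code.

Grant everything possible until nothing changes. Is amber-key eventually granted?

Yes

Holding gold-token and green-key grants blue-clearance (Rule 2).
Holding blue-clearance and gold-token grants ivory-clearance (Rule 9).
Holding ivory-clearance and gold-code grants amber-key (Rule 6).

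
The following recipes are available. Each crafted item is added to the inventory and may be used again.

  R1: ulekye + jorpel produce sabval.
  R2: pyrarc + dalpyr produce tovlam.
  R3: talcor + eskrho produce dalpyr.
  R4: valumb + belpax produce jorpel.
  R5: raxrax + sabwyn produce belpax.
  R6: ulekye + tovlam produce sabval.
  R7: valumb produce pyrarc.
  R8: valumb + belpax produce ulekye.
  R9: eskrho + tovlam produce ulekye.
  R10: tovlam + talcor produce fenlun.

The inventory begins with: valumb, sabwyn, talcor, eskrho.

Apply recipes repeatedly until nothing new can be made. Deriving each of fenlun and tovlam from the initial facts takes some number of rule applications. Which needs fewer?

tovlam: Using R3, talcor and eskrho make dalpyr. Using R7, valumb makes pyrarc. Using R2, pyrarc and dalpyr make tovlam. [3 rule applications]
fenlun: Using R3, talcor and eskrho make dalpyr. Using R7, valumb makes pyrarc. Using R2, pyrarc and dalpyr make tovlam. tovlam + talcor → fenlun (R10). [4 rule applications]
tovlam needs fewer.

tovlam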